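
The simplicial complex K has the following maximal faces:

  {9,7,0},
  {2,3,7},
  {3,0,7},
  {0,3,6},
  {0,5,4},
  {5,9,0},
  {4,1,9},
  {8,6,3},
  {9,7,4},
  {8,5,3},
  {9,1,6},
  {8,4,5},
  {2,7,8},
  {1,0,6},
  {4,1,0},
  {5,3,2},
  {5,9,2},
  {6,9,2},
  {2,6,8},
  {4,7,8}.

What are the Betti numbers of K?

b_0 = 1, b_1 = 1, b_2 = 0.

Fix the vertex order 0 < 1 < 2 < 3 < 4 < 5 < 6 < 7 < 8 < 9 and write every simplex with vertices in increasing order. Then dim K = 2 and the simplices of K are:

  0-simplices (10): [0], [1], [2], [3], [4], [5], [6], [7], [8], [9]
  1-simplices (30): (30 of them)
  2-simplices (20): (20 of them)

Hence C_0 ≅ Z^10, C_1 ≅ Z^30, C_2 ≅ Z^20.

∂_1: C_1 → C_0 maps an edge to its endpoints' difference, ∂[p,q] = q − p.
As a 10×30 matrix over Z this has rank 9, with invariant factors (1,1,1,1,1,1,1,1,1).

Boundary ∂_2: C_2 → C_1 maps a triangle to the signed sum of its edges. For instance
  ∂[0,5,9] = [5,9] − [0,9] + [0,5],
  ∂[0,1,4] = [1,4] − [0,4] + [0,1].
The 30×20 boundary matrix has rank 20 and Smith normal form diag(1,1,1,1,1,1,1,1,1,1,1,1,1,1,1,1,1,1,1,2).

Now H_k = ker ∂_k / im ∂_{k+1}, so:

  H_0: rank C_0 − rank ∂_1 = 10 − 9 = 1, and the invariant factors of ∂_1 are all 1, so H_0 ≅ Z.
  H_1: rank ker ∂_1 − rank ∂_2 = (30 − 9) − 20 = 1, and ∂_2 has invariant factor 2 > 1, so H_1 ≅ Z ⊕ Z/2Z.
  H_2: rank ker ∂_2 − rank ∂_3 = (20 − 20) − 0 = 0, and there is no ∂_3, so H_2 ≅ 0.

Hence the Betti numbers are b_0 = 1, b_1 = 1, b_2 = 0.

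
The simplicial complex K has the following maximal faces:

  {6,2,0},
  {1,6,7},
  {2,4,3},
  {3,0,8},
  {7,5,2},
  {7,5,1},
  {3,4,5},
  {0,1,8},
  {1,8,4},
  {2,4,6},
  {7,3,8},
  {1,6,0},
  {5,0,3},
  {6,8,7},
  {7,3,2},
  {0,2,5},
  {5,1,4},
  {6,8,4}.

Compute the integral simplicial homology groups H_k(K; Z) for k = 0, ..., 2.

H_0 ≅ Z,  H_1 ≅ Z × Z/2,  H_2 = 0.

We work with the vertex ordering 0 < 1 < 2 < 3 < 4 < 5 < 6 < 7 < 8. The simplices of K, each written with vertices in increasing order, are:

  0-simplices (9): [0], [1], [2], [3], [4], [5], [6], [7], [8]
  1-simplices (27): (27 of them)
  2-simplices (18): [0,1,6], [0,1,8], [0,2,5], [0,2,6], [0,3,5], [0,3,8], [1,4,5], [1,4,8], [1,5,7], [1,6,7], [2,3,4], [2,3,7], [2,4,6], [2,5,7], [3,4,5], [3,7,8], [4,6,8], [6,7,8]

Hence C_0 ≅ Z^9, C_1 ≅ Z^27, C_2 ≅ Z^18.

Boundary ∂_1: C_1 → C_0 sends each edge [p,q] (with p < q) to q − p. For instance
  ∂[6,8] = [8] − [6].
The resulting 9×27 matrix has rank 8, and its Smith normal form has invariant factors (1,1,1,1,1,1,1,1).

The boundary map ∂_2: C_2 → C_1 maps a triangle to the signed sum of its edges. For instance
  ∂[4,6,8] = [6,8] − [4,8] + [4,6],
  ∂[6,7,8] = [7,8] − [6,8] + [6,7].
As a 27×18 matrix over Z this has rank 18, with invariant factors (1,1,1,1,1,1,1,1,1,1,1,1,1,1,1,1,1,2).

Reading off H_k = ker ∂_k / im ∂_{k+1}:

  H_0: rank C_0 − rank ∂_1 = 9 − 8 = 1, and the invariant factors of ∂_1 are all 1, so H_0 ≅ Z.
  H_1: rank ker ∂_1 − rank ∂_2 = (27 − 8) − 18 = 1, and ∂_2 has invariant factor 2 > 1, so H_1 ≅ Z × Z/2.
  H_2: rank ker ∂_2 − rank ∂_3 = (18 − 18) − 0 = 0, and there is no ∂_3, so H_2 ≅ 0.

As a check, the Euler characteristic is 9 − 27 + 18 = 0, which agrees with 1 − 1 + 0 = 0.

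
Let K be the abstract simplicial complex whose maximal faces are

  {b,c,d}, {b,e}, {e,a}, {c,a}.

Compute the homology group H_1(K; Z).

H_1 ≅ Z.

Order the vertices as a < b < c < d < e. Listing each simplex with vertices in this order, K has dimension 2 with simplices:

  0-simplices (5): a, b, c, d, e
  1-simplices (6): ac, ae, bc, bd, be, cd
  2-simplices (1): bcd

so the chain groups are C_0 ≅ Z^5, C_1 ≅ Z^6, C_2 ≅ Z^1.

Boundary ∂_1: C_1 → C_0 maps an edge to its endpoints' difference, ∂[p,q] = q − p.
The 5×6 boundary matrix has rank 4 and Smith normal form diag(1,1,1,1).

The boundary map ∂_2: C_2 → C_1 maps a triangle to the signed sum of its edges. For instance
  ∂bcd = cd − bd + bc.
The resulting 6×1 matrix has rank 1, and its Smith normal form has invariant factors (1).

From H_k ≅ ker(∂_k) / im(∂_{k+1}) we obtain:

  H_1: rank ker ∂_1 − rank ∂_2 = (6 − 4) − 1 = 1, and the invariant factors of ∂_2 are all 1, so H_1 = Z.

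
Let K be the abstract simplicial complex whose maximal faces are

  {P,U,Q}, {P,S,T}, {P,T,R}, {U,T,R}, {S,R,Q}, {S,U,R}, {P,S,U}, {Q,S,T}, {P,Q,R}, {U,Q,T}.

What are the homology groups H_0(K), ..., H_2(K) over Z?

H_0 ≅ Z,  H_1 ≅ Z/2Z,  H_2 = 0.

We work with the vertex ordering P < Q < R < S < T < U. The simplices of K, each written with vertices in increasing order, are:

  0-simplices (6): P, Q, R, S, T, U
  1-simplices (15): PQ, PR, PS, PT, PU, QR, QS, QT, QU, RS, RT, RU, ST, SU, TU
  2-simplices (10): PQR, PQU, PRT, PST, PSU, QRS, QST, QTU, RSU, RTU

Hence C_0 ≅ Z^6, C_1 ≅ Z^15, C_2 ≅ Z^10.

∂_1: C_1 → C_0 sends each edge [p,q] (with p < q) to q − p. For instance
  ∂RU = U − R.
As a 6×15 matrix over Z this has rank 5, with invariant factors (1,1,1,1,1).

The boundary map ∂_2: C_2 → C_1 acts by ∂[p,q,r] = [q,r] − [p,r] + [p,q]. For instance
  ∂RTU = TU − RU + RT,
  ∂QST = ST − QT + QS.
The resulting 15×10 matrix has rank 10, and its Smith normal form has invariant factors (1,1,1,1,1,1,1,1,1,2).

From H_k ≅ ker(∂_k) / im(∂_{k+1}) we obtain:

  H_0: rank C_0 − rank ∂_1 = 6 − 5 = 1, and the invariant factors of ∂_1 are all 1, so H_0 ≅ Z.
  H_1: rank ker ∂_1 − rank ∂_2 = (15 − 5) − 10 = 0, and ∂_2 has invariant factor 2 > 1, so H_1 ≅ Z/2Z.
  H_2: rank ker ∂_2 − rank ∂_3 = (10 − 10) − 0 = 0, and there is no ∂_3, so H_2 ≅ 0.

As a check, the Euler characteristic is 6 − 15 + 10 = 1, which agrees with 1 − 0 + 0 = 1.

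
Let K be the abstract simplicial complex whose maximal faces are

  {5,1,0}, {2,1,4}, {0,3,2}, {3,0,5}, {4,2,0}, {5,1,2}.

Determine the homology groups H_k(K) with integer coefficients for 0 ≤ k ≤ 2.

H_0 ≅ Z,  H_1 ≅ Z,  H_2 = 0.

Take the total order 0 < 1 < 2 < 3 < 4 < 5 on the vertex set. Then K (dimension 2) consists of the simplices:

  0-simplices (6): [0], [1], [2], [3], [4], [5]
  1-simplices (12): [0,1], [0,2], [0,3], [0,4], [0,5], [1,2], [1,4], [1,5], [2,3], [2,4], [2,5], [3,5]
  2-simplices (6): [0,1,5], [0,2,3], [0,2,4], [0,3,5], [1,2,4], [1,2,5]

giving chain groups C_0 ≅ Z^6, C_1 ≅ Z^12, C_2 ≅ Z^6.

The boundary map ∂_1: C_1 → C_0 maps an edge to its endpoints' difference, ∂[p,q] = q − p.
The 6×12 boundary matrix has rank 5 and Smith normal form diag(1,1,1,1,1).

The boundary map ∂_2: C_2 → C_1 maps a triangle to the signed sum of its edges. For instance
  ∂[1,2,4] = [2,4] − [1,4] + [1,2],
  ∂[0,2,3] = [2,3] − [0,3] + [0,2].
The resulting 12×6 matrix has rank 6, and its Smith normal form has invariant factors (1,1,1,1,1,1).

Computing H_k = (kernel of ∂_k) / (image of ∂_{k+1}):

  H_0: rank C_0 − rank ∂_1 = 6 − 5 = 1, and the invariant factors of ∂_1 are all 1, so H_0 = Z.
  H_1: rank ker ∂_1 − rank ∂_2 = (12 − 5) − 6 = 1, and the invariant factors of ∂_2 are all 1, so H_1 = Z.
  H_2: rank ker ∂_2 − rank ∂_3 = (6 − 6) − 0 = 0, and there is no ∂_3, so H_2 = 0.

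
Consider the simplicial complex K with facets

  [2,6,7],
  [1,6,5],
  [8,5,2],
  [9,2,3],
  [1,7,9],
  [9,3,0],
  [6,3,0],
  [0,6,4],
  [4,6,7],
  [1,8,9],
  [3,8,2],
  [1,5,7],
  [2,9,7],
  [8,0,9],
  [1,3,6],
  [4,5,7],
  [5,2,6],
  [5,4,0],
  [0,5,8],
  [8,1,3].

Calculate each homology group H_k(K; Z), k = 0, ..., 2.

Order the vertices as 0 < 1 < 2 < 3 < 4 < 5 < 6 < 7 < 8 < 9. Listing each simplex with vertices in this order, K has dimension 2 with simplices:

  0-simplices (10): [0], [1], [2], [3], [4], [5], [6], [7], [8], [9]
  1-simplices (30): (30 of them)
  2-simplices (20): (20 of them)

Hence C_0 ≅ Z^10, C_1 ≅ Z^30, C_2 ≅ Z^20.

The boundary map ∂_1: C_1 → C_0 maps an edge to its endpoints' difference, ∂[p,q] = q − p. For instance
  ∂[4,7] = [7] − [4].
As a 10×30 matrix over Z this has rank 9, with invariant factors (1,1,1,1,1,1,1,1,1).

Boundary ∂_2: C_2 → C_1 sends each 2-simplex [p,q,r] to [q,r] − [p,r] + [p,q]. For instance
  ∂[0,3,9] = [3,9] − [0,9] + [0,3],
  ∂[2,7,9] = [7,9] − [2,9] + [2,7].
As a 30×20 matrix over Z this has rank 20, with invariant factors (1,1,1,1,1,1,1,1,1,1,1,1,1,1,1,1,1,1,1,2).

From H_k ≅ ker(∂_k) / im(∂_{k+1}) we obtain:

  H_0: rank C_0 − rank ∂_1 = 10 − 9 = 1, and the invariant factors of ∂_1 are all 1, so H_0 ≅ Z.
  H_1: rank ker ∂_1 − rank ∂_2 = (30 − 9) − 20 = 1, and ∂_2 has invariant factor 2 > 1, so H_1 ≅ Z ⊕ Z/2.
  H_2: rank ker ∂_2 − rank ∂_3 = (20 − 20) − 0 = 0, and there is no ∂_3, so H_2 ≅ 0.

As a check, the Euler characteristic is 10 − 30 + 20 = 0, which agrees with 1 − 1 + 0 = 0.
(K is a triangulation of the Klein bottle.)

H_0 = Z,  H_1 = Z ⊕ Z/2,  H_2 = 0.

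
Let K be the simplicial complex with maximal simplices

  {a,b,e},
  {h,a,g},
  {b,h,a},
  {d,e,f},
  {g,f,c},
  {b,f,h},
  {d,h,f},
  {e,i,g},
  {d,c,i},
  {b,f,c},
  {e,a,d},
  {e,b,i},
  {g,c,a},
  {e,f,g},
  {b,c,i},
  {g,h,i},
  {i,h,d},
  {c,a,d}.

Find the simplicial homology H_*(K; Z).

Order the vertices as a < b < c < d < e < f < g < h < i. Listing each simplex with vertices in this order, K has dimension 2 with simplices:

  0-simplices (9): a, b, c, d, e, f, g, h, i
  1-simplices (27): ab, ac, ad, ae, ag, ah, bc, be, bf, bh, bi, cd, cf, cg, ci, de, df, dh, di, ef, eg, ei, fg, fh, gh, gi, hi
  2-simplices (18): abe, abh, acd, acg, ade, agh, bcf, bci, bei, bfh, cdi, cfg, def, dfh, dhi, efg, egi, ghi

so the chain groups are C_0 ≅ Z^9, C_1 ≅ Z^27, C_2 ≅ Z^18.

∂_1: C_1 → C_0 sends each edge [p,q] (with p < q) to q − p.
This gives a 9×27 integer matrix of rank 8; reducing to Smith normal form yields diagonal entries (1,1,1,1,1,1,1,1).

∂_2: C_2 → C_1 acts by ∂[p,q,r] = [q,r] − [p,r] + [p,q]. For instance
  ∂ade = de − ae + ad,
  ∂acg = cg − ag + ac.
As a 27×18 matrix over Z this has rank 17, with invariant factors (1,1,1,1,1,1,1,1,1,1,1,1,1,1,1,1,1).

From H_k ≅ ker(∂_k) / im(∂_{k+1}) we obtain:

  H_0: rank C_0 − rank ∂_1 = 9 − 8 = 1, and the invariant factors of ∂_1 are all 1, so H_0 ≅ Z.
  H_1: rank ker ∂_1 − rank ∂_2 = (27 − 8) − 17 = 2, and the invariant factors of ∂_2 are all 1, so H_1 ≅ Z^2.
  H_2: rank ker ∂_2 − rank ∂_3 = (18 − 17) − 0 = 1, and there is no ∂_3, so H_2 ≅ Z.

As a check, the Euler characteristic is 9 − 27 + 18 = 0, which agrees with 1 − 2 + 1 = 0.

H_0 = Z,  H_1 = Z^2,  H_2 = Z.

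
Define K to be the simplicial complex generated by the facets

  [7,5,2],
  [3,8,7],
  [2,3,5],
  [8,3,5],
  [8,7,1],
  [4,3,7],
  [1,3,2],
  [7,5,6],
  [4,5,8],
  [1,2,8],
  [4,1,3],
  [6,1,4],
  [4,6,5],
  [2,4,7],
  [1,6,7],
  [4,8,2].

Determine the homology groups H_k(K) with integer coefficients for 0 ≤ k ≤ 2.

H_0 = Z,  H_1 = Z^2,  H_2 = Z.

Take the total order 1 < 2 < 3 < 4 < 5 < 6 < 7 < 8 on the vertex set. Then K (dimension 2) consists of the simplices:

  0-simplices (8): [1], [2], [3], [4], [5], [6], [7], [8]
  1-simplices (24): (24 of them)
  2-simplices (16): [1,2,3], [1,2,8], [1,3,4], [1,4,6], [1,6,7], [1,7,8], [2,3,5], [2,4,7], [2,4,8], [2,5,7], [3,4,7], [3,5,8], [3,7,8], [4,5,6], [4,5,8], [5,6,7]

giving chain groups C_0 ≅ Z^8, C_1 ≅ Z^24, C_2 ≅ Z^16.

The boundary map ∂_1: C_1 → C_0 sends each edge [p,q] (with p < q) to q − p. For instance
  ∂[1,7] = [7] − [1].
The 8×24 boundary matrix has rank 7 and Smith normal form diag(1,1,1,1,1,1,1).

The boundary map ∂_2: C_2 → C_1 maps a triangle to the signed sum of its edges. For instance
  ∂[1,2,8] = [2,8] − [1,8] + [1,2],
  ∂[2,4,7] = [4,7] − [2,7] + [2,4].
The resulting 24×16 matrix has rank 15, and its Smith normal form has invariant factors (1,1,1,1,1,1,1,1,1,1,1,1,1,1,1).

Now H_k = ker ∂_k / im ∂_{k+1}, so:

  H_0: rank C_0 − rank ∂_1 = 8 − 7 = 1, and the invariant factors of ∂_1 are all 1, so H_0 = Z.
  H_1: rank ker ∂_1 − rank ∂_2 = (24 − 7) − 15 = 2, and the invariant factors of ∂_2 are all 1, so H_1 = Z^2.
  H_2: rank ker ∂_2 − rank ∂_3 = (16 − 15) − 0 = 1, and there is no ∂_3, so H_2 = Z.

As a check, the Euler characteristic is 8 − 24 + 16 = 0, which agrees with 1 − 2 + 1 = 0.
(K is a triangulation of the torus T^2.)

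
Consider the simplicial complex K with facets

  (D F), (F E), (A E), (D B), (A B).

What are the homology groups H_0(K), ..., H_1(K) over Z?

We work with the vertex ordering A < B < D < E < F. The simplices of K, each written with vertices in increasing order, are:

  0-simplices (5): A, B, D, E, F
  1-simplices (5): AB, AE, BD, DF, EF

so the chain groups are C_0 ≅ Z^5, C_1 ≅ Z^5.

Boundary ∂_1: C_1 → C_0 maps an edge to its endpoints' difference, ∂[p,q] = q − p. For instance
  ∂AB = B − A.
This gives a 5×5 integer matrix of rank 4; reducing to Smith normal form yields diagonal entries (1,1,1,1).

From H_k ≅ ker(∂_k) / im(∂_{k+1}) we obtain:

  H_0: rank C_0 − rank ∂_1 = 5 − 4 = 1, and the invariant factors of ∂_1 are all 1, so H_0 ≅ Z.
  H_1: rank ker ∂_1 − rank ∂_2 = (5 − 4) − 0 = 1, and there is no ∂_2, so H_1 ≅ Z.

H_0 = Z,  H_1 = Z.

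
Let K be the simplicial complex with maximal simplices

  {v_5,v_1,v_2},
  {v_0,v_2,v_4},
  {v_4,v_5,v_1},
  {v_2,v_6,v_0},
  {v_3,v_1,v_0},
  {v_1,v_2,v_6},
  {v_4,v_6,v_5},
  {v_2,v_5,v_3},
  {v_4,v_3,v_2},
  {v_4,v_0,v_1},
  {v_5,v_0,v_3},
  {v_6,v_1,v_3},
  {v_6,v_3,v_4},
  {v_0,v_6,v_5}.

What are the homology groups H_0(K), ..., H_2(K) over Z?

K has 7 vertices, 21 edges, 14 triangles.
rank ∂_0 = 0, rank ∂_1 = 6 ⇒ b_0 = 7 − 0 − 6 = 1; all invariant factors of ∂_1 are 1 so no torsion. So H_0 = Z.
rank ∂_1 = 6, rank ∂_2 = 13 ⇒ b_1 = 21 − 6 − 13 = 2; all invariant factors of ∂_2 are 1 so no torsion. So H_1 = Z^2.
rank ∂_2 = 13, rank ∂_3 = 0 ⇒ b_2 = 14 − 13 − 0 = 1. So H_2 = Z.

H_0 = Z,  H_1 = Z^2,  H_2 = Z.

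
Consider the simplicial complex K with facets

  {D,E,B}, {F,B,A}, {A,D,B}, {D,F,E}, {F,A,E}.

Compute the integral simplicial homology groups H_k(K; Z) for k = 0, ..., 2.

Order the vertices as A < B < D < E < F. Listing each simplex with vertices in this order, K has dimension 2 with simplices:

  0-simplices (5): A, B, D, E, F
  1-simplices (10): AB, AD, AE, AF, BD, BE, BF, DE, DF, EF
  2-simplices (5): ABD, ABF, AEF, BDE, DEF

so the chain groups are C_0 ≅ Z^5, C_1 ≅ Z^10, C_2 ≅ Z^5.

∂_1: C_1 → C_0 is given by ∂[p,q] = [q] − [p].
As a 5×10 matrix over Z this has rank 4, with invariant factors (1,1,1,1).

The boundary map ∂_2: C_2 → C_1 acts by ∂[p,q,r] = [q,r] − [p,r] + [p,q]. For instance
  ∂DEF = EF − DF + DE,
  ∂AEF = EF − AF + AE.
As a 10×5 matrix over Z this has rank 5, with invariant factors (1,1,1,1,1).

Reading off H_k = ker ∂_k / im ∂_{k+1}:

  H_0: rank C_0 − rank ∂_1 = 5 − 4 = 1, and the invariant factors of ∂_1 are all 1, so H_0 = Z.
  H_1: rank ker ∂_1 − rank ∂_2 = (10 − 4) − 5 = 1, and the invariant factors of ∂_2 are all 1, so H_1 = Z.
  H_2: rank ker ∂_2 − rank ∂_3 = (5 − 5) − 0 = 0, and there is no ∂_3, so H_2 = 0.

H_0 = Z,  H_1 = Z,  H_2 = 0.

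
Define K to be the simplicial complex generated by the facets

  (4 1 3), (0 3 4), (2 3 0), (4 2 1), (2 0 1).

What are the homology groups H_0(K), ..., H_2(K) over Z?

H_0 ≅ Z,  H_1 ≅ Z,  H_2 = 0.

Order the vertices as 0 < 1 < 2 < 3 < 4. Listing each simplex with vertices in this order, K has dimension 2 with simplices:

  0-simplices (5): [0], [1], [2], [3], [4]
  1-simplices (10): [0,1], [0,2], [0,3], [0,4], [1,2], [1,3], [1,4], [2,3], [2,4], [3,4]
  2-simplices (5): [0,1,2], [0,2,3], [0,3,4], [1,2,4], [1,3,4]

giving chain groups C_0 ≅ Z^5, C_1 ≅ Z^10, C_2 ≅ Z^5.

∂_1: C_1 → C_0 sends each edge [p,q] (with p < q) to q − p. For instance
  ∂[0,3] = [3] − [0].
The 5×10 boundary matrix has rank 4 and Smith normal form diag(1,1,1,1).

Boundary ∂_2: C_2 → C_1 acts by ∂[p,q,r] = [q,r] − [p,r] + [p,q]. For instance
  ∂[0,1,2] = [1,2] − [0,2] + [0,1],
  ∂[0,2,3] = [2,3] − [0,3] + [0,2].
The resulting 10×5 matrix has rank 5, and its Smith normal form has invariant factors (1,1,1,1,1).

From H_k ≅ ker(∂_k) / im(∂_{k+1}) we obtain:

  H_0: rank C_0 − rank ∂_1 = 5 − 4 = 1, and the invariant factors of ∂_1 are all 1, so H_0 = Z.
  H_1: rank ker ∂_1 − rank ∂_2 = (10 − 4) − 5 = 1, and the invariant factors of ∂_2 are all 1, so H_1 = Z.
  H_2: rank ker ∂_2 − rank ∂_3 = (5 − 5) − 0 = 0, and there is no ∂_3, so H_2 = 0.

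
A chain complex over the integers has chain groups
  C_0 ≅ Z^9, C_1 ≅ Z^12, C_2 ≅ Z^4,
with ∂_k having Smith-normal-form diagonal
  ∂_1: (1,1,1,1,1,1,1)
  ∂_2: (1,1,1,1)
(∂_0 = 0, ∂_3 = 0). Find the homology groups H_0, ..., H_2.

H_0 = Z^2,  H_1 = Z,  H_2 = 0.

H_0: b_0 = 9 − 0 − 7 = 2; torsion from ∂_1 factors > 1: none. So H_0 = Z^2.
H_1: b_1 = 12 − 7 − 4 = 1; torsion from ∂_2 factors > 1: none. So H_1 = Z.
H_2: b_2 = 4 − 4 − 0 = 0; torsion from ∂_3 factors > 1: none. So H_2 = 0.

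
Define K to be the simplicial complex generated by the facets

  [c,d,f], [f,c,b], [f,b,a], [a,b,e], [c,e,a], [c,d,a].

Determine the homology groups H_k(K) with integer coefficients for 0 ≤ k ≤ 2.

H_0 ≅ Z,  H_1 ≅ Z,  H_2 = 0.

Fix the vertex order a < b < c < d < e < f and write every simplex with vertices in increasing order. Then dim K = 2 and the simplices of K are:

  0-simplices (6): a, b, c, d, e, f
  1-simplices (12): ab, ac, ad, ae, af, bc, be, bf, cd, ce, cf, df
  2-simplices (6): abe, abf, acd, ace, bcf, cdf

giving chain groups C_0 ≅ Z^6, C_1 ≅ Z^12, C_2 ≅ Z^6.

Boundary ∂_1: C_1 → C_0 sends each edge [p,q] (with p < q) to q − p. For instance
  ∂df = f − d.
As a 6×12 matrix over Z this has rank 5, with invariant factors (1,1,1,1,1).

The boundary map ∂_2: C_2 → C_1 acts by ∂[p,q,r] = [q,r] − [p,r] + [p,q]. For instance
  ∂abe = be − ae + ab,
  ∂bcf = cf − bf + bc.
This gives a 12×6 integer matrix of rank 6; reducing to Smith normal form yields diagonal entries (1,1,1,1,1,1).

Reading off H_k = ker ∂_k / im ∂_{k+1}:

  H_0: rank C_0 − rank ∂_1 = 6 − 5 = 1, and the invariant factors of ∂_1 are all 1, so H_0 ≅ Z.
  H_1: rank ker ∂_1 − rank ∂_2 = (12 − 5) − 6 = 1, and the invariant factors of ∂_2 are all 1, so H_1 ≅ Z.
  H_2: rank ker ∂_2 − rank ∂_3 = (6 − 6) − 0 = 0, and there is no ∂_3, so H_2 ≅ 0.

As a check, the Euler characteristic is 6 − 12 + 6 = 0, which agrees with 1 − 1 + 0 = 0.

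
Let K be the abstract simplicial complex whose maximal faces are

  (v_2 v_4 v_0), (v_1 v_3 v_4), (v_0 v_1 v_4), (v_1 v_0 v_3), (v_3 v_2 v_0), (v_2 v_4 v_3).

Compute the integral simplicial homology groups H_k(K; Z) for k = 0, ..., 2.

Take the total order v_0 < v_1 < v_2 < v_3 < v_4 on the vertex set. Then K (dimension 2) consists of the simplices:

  0-simplices (5): [v_0], [v_1], [v_2], [v_3], [v_4]
  1-simplices (9): [v_0,v_1], [v_0,v_2], [v_0,v_3], [v_0,v_4], [v_1,v_3], [v_1,v_4], [v_2,v_3], [v_2,v_4], [v_3,v_4]
  2-simplices (6): [v_0,v_1,v_3], [v_0,v_1,v_4], [v_0,v_2,v_3], [v_0,v_2,v_4], [v_1,v_3,v_4], [v_2,v_3,v_4]

giving chain groups C_0 ≅ Z^5, C_1 ≅ Z^9, C_2 ≅ Z^6.

Boundary ∂_1: C_1 → C_0 is given by ∂[p,q] = [q] − [p]. For instance
  ∂[v_0,v_2] = [v_2] − [v_0].
As a 5×9 matrix over Z this has rank 4, with invariant factors (1,1,1,1).

The boundary map ∂_2: C_2 → C_1 maps a triangle to the signed sum of its edges. For instance
  ∂[v_2,v_3,v_4] = [v_3,v_4] − [v_2,v_4] + [v_2,v_3],
  ∂[v_0,v_2,v_3] = [v_2,v_3] − [v_0,v_3] + [v_0,v_2].
The 9×6 boundary matrix has rank 5 and Smith normal form diag(1,1,1,1,1).

From H_k ≅ ker(∂_k) / im(∂_{k+1}) we obtain:

  H_0: rank C_0 − rank ∂_1 = 5 − 4 = 1, and the invariant factors of ∂_1 are all 1, so H_0 ≅ Z.
  H_1: rank ker ∂_1 − rank ∂_2 = (9 − 4) − 5 = 0, and the invariant factors of ∂_2 are all 1, so H_1 ≅ 0.
  H_2: rank ker ∂_2 − rank ∂_3 = (6 − 5) − 0 = 1, and there is no ∂_3, so H_2 ≅ Z.

(K is a triangulation of the 2-sphere S^2.)

H_0 ≅ Z,  H_1 = 0,  H_2 ≅ Z.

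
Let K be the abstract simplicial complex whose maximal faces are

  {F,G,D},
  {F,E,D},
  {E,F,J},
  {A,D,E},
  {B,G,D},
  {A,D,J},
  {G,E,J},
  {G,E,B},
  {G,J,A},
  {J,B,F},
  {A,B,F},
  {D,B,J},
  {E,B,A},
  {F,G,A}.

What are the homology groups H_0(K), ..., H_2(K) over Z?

H_0 = Z,  H_1 = Z^2,  H_2 = Z.

We work with the vertex ordering A < B < D < E < F < G < J. The simplices of K, each written with vertices in increasing order, are:

  0-simplices (7): A, B, D, E, F, G, J
  1-simplices (21): AB, AD, AE, AF, AG, AJ, BD, BE, BF, BG, BJ, DE, DF, DG, DJ, EF, EG, EJ, FG, FJ, GJ
  2-simplices (14): ABE, ABF, ADE, ADJ, AFG, AGJ, BDG, BDJ, BEG, BFJ, DEF, DFG, EFJ, EGJ

so the chain groups are C_0 ≅ Z^7, C_1 ≅ Z^21, C_2 ≅ Z^14.

The boundary map ∂_1: C_1 → C_0 sends each edge [p,q] (with p < q) to q − p. For instance
  ∂BD = D − B.
The resulting 7×21 matrix has rank 6, and its Smith normal form has invariant factors (1,1,1,1,1,1).

∂_2: C_2 → C_1 sends each 2-simplex [p,q,r] to [q,r] − [p,r] + [p,q]. For instance
  ∂ADJ = DJ − AJ + AD,
  ∂BEG = EG − BG + BE.
The 21×14 boundary matrix has rank 13 and Smith normal form diag(1,1,1,1,1,1,1,1,1,1,1,1,1).

Now H_k = ker ∂_k / im ∂_{k+1}, so:

  H_0: rank C_0 − rank ∂_1 = 7 − 6 = 1, and the invariant factors of ∂_1 are all 1, so H_0 ≅ Z.
  H_1: rank ker ∂_1 − rank ∂_2 = (21 − 6) − 13 = 2, and the invariant factors of ∂_2 are all 1, so H_1 ≅ Z^2.
  H_2: rank ker ∂_2 − rank ∂_3 = (14 − 13) − 0 = 1, and there is no ∂_3, so H_2 ≅ Z.

As a check, the Euler characteristic is 7 − 21 + 14 = 0, which agrees with 1 − 2 + 1 = 0.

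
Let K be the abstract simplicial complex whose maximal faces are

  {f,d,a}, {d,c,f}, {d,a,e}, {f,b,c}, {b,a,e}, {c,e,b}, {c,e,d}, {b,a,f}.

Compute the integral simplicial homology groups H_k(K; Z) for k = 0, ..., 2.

Fix the vertex order a < b < c < d < e < f and write every simplex with vertices in increasing order. Then dim K = 2 and the simplices of K are:

  0-simplices (6): a, b, c, d, e, f
  1-simplices (12): ab, ad, ae, af, bc, be, bf, cd, ce, cf, de, df
  2-simplices (8): abe, abf, ade, adf, bce, bcf, cde, cdf

Hence C_0 ≅ Z^6, C_1 ≅ Z^12, C_2 ≅ Z^8.

Boundary ∂_1: C_1 → C_0 maps an edge to its endpoints' difference, ∂[p,q] = q − p. For instance
  ∂ae = e − a.
The resulting 6×12 matrix has rank 5, and its Smith normal form has invariant factors (1,1,1,1,1).

∂_2: C_2 → C_1 maps a triangle to the signed sum of its edges. For instance
  ∂cde = de − ce + cd,
  ∂bce = ce − be + bc.
As a 12×8 matrix over Z this has rank 7, with invariant factors (1,1,1,1,1,1,1).

Computing H_k = (kernel of ∂_k) / (image of ∂_{k+1}):

  H_0: rank C_0 − rank ∂_1 = 6 − 5 = 1, and the invariant factors of ∂_1 are all 1, so H_0 = Z.
  H_1: rank ker ∂_1 − rank ∂_2 = (12 − 5) − 7 = 0, and the invariant factors of ∂_2 are all 1, so H_1 = 0.
  H_2: rank ker ∂_2 − rank ∂_3 = (8 − 7) − 0 = 1, and there is no ∂_3, so H_2 = Z.

(K is a triangulation of the 2-sphere S^2.)

H_0 = Z,  H_1 = 0,  H_2 = Z.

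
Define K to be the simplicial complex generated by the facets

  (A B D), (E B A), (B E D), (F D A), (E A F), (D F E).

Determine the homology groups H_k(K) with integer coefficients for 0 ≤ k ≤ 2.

H_0 ≅ Z,  H_1 = 0,  H_2 ≅ Z.

Take the total order A < B < D < E < F on the vertex set. Then K (dimension 2) consists of the simplices:

  0-simplices (5): A, B, D, E, F
  1-simplices (9): AB, AD, AE, AF, BD, BE, DE, DF, EF
  2-simplices (6): ABD, ABE, ADF, AEF, BDE, DEF

so the chain groups are C_0 ≅ Z^5, C_1 ≅ Z^9, C_2 ≅ Z^6.

Boundary ∂_1: C_1 → C_0 maps an edge to its endpoints' difference, ∂[p,q] = q − p. For instance
  ∂AD = D − A.
The 5×9 boundary matrix has rank 4 and Smith normal form diag(1,1,1,1).

∂_2: C_2 → C_1 sends each 2-simplex [p,q,r] to [q,r] − [p,r] + [p,q]. For instance
  ∂DEF = EF − DF + DE,
  ∂AEF = EF − AF + AE.
As a 9×6 matrix over Z this has rank 5, with invariant factors (1,1,1,1,1).

Reading off H_k = ker ∂_k / im ∂_{k+1}:

  H_0: rank C_0 − rank ∂_1 = 5 − 4 = 1, and the invariant factors of ∂_1 are all 1, so H_0 = Z.
  H_1: rank ker ∂_1 − rank ∂_2 = (9 − 4) − 5 = 0, and the invariant factors of ∂_2 are all 1, so H_1 = 0.
  H_2: rank ker ∂_2 − rank ∂_3 = (6 − 5) − 0 = 1, and there is no ∂_3, so H_2 = Z.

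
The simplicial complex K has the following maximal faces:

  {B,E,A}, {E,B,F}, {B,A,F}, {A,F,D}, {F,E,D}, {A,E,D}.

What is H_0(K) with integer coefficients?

H_0 = Z.

Fix the vertex order A < B < D < E < F and write every simplex with vertices in increasing order. Then dim K = 2 and the simplices of K are:

  0-simplices (5): A, B, D, E, F
  1-simplices (9): AB, AD, AE, AF, BE, BF, DE, DF, EF
  2-simplices (6): ABE, ABF, ADE, ADF, BEF, DEF

so the chain groups are C_0 ≅ Z^5, C_1 ≅ Z^9, C_2 ≅ Z^6.

Boundary ∂_1: C_1 → C_0 maps an edge to its endpoints' difference, ∂[p,q] = q − p. For instance
  ∂AB = B − A.
The 5×9 boundary matrix has rank 4 and Smith normal form diag(1,1,1,1).

Boundary ∂_2: C_2 → C_1 sends each 2-simplex [p,q,r] to [q,r] − [p,r] + [p,q]. For instance
  ∂ADF = DF − AF + AD,
  ∂BEF = EF − BF + BE.
The 9×6 boundary matrix has rank 5 and Smith normal form diag(1,1,1,1,1).

From H_k ≅ ker(∂_k) / im(∂_{k+1}) we obtain:

  H_0: rank C_0 − rank ∂_1 = 5 − 4 = 1, and the invariant factors of ∂_1 are all 1, so H_0 ≅ Z.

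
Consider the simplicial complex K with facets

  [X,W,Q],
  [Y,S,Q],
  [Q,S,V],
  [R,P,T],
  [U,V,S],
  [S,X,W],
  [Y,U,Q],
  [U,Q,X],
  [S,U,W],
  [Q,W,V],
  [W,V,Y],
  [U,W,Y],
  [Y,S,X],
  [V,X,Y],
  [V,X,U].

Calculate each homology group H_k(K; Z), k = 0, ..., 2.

H_0 ≅ Z^2,  H_1 ≅ Z^2,  H_2 ≅ Z.

Take the total order P < Q < R < S < T < U < V < W < X < Y on the vertex set. Then K (dimension 2) consists of the simplices:

  0-simplices (10): P, Q, R, S, T, U, V, W, X, Y
  1-simplices (24): PR, PT, QS, QU, QV, QW, QX, QY, RT, SU, SV, SW, SX, SY, UV, UW, UX, UY, VW, VX, VY, WX, WY, XY
  2-simplices (15): PRT, QSV, QSY, QUX, QUY, QVW, QWX, SUV, SUW, SWX, SXY, UVX, UWY, VWY, VXY

giving chain groups C_0 ≅ Z^10, C_1 ≅ Z^24, C_2 ≅ Z^15.

Boundary ∂_1: C_1 → C_0 is given by ∂[p,q] = [q] − [p]. For instance
  ∂VX = X − V.
The 10×24 boundary matrix has rank 8 and Smith normal form diag(1,1,1,1,1,1,1,1).

∂_2: C_2 → C_1 acts by ∂[p,q,r] = [q,r] − [p,r] + [p,q]. For instance
  ∂UWY = WY − UY + UW,
  ∂QWX = WX − QX + QW.
The resulting 24×15 matrix has rank 14, and its Smith normal form has invariant factors (1,1,1,1,1,1,1,1,1,1,1,1,1,1).

Reading off H_k = ker ∂_k / im ∂_{k+1}:

  H_0: rank C_0 − rank ∂_1 = 10 − 8 = 2, and the invariant factors of ∂_1 are all 1, so H_0 ≅ Z^2.
  H_1: rank ker ∂_1 − rank ∂_2 = (24 − 8) − 14 = 2, and the invariant factors of ∂_2 are all 1, so H_1 ≅ Z^2.
  H_2: rank ker ∂_2 − rank ∂_3 = (15 − 14) − 0 = 1, and there is no ∂_3, so H_2 ≅ Z.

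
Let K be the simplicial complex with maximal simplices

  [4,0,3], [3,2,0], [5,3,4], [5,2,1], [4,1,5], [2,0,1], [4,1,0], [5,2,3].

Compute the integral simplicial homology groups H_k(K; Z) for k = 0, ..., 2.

H_0 ≅ Z,  H_1 = 0,  H_2 ≅ Z.

Fix the vertex order 0 < 1 < 2 < 3 < 4 < 5 and write every simplex with vertices in increasing order. Then dim K = 2 and the simplices of K are:

  0-simplices (6): [0], [1], [2], [3], [4], [5]
  1-simplices (12): [0,1], [0,2], [0,3], [0,4], [1,2], [1,4], [1,5], [2,3], [2,5], [3,4], [3,5], [4,5]
  2-simplices (8): [0,1,2], [0,1,4], [0,2,3], [0,3,4], [1,2,5], [1,4,5], [2,3,5], [3,4,5]

Hence C_0 ≅ Z^6, C_1 ≅ Z^12, C_2 ≅ Z^8.

∂_1: C_1 → C_0 sends each edge [p,q] (with p < q) to q − p. For instance
  ∂[2,3] = [3] − [2].
This gives a 6×12 integer matrix of rank 5; reducing to Smith normal form yields diagonal entries (1,1,1,1,1).

∂_2: C_2 → C_1 sends each 2-simplex [p,q,r] to [q,r] − [p,r] + [p,q]. For instance
  ∂[3,4,5] = [4,5] − [3,5] + [3,4],
  ∂[1,2,5] = [2,5] − [1,5] + [1,2].
The resulting 12×8 matrix has rank 7, and its Smith normal form has invariant factors (1,1,1,1,1,1,1).

Now H_k = ker ∂_k / im ∂_{k+1}, so:

  H_0: rank C_0 − rank ∂_1 = 6 − 5 = 1, and the invariant factors of ∂_1 are all 1, so H_0 = Z.
  H_1: rank ker ∂_1 − rank ∂_2 = (12 − 5) − 7 = 0, and the invariant factors of ∂_2 are all 1, so H_1 = 0.
  H_2: rank ker ∂_2 − rank ∂_3 = (8 − 7) − 0 = 1, and there is no ∂_3, so H_2 = Z.

As a check, the Euler characteristic is 6 − 12 + 8 = 2, which agrees with 1 − 0 + 1 = 2.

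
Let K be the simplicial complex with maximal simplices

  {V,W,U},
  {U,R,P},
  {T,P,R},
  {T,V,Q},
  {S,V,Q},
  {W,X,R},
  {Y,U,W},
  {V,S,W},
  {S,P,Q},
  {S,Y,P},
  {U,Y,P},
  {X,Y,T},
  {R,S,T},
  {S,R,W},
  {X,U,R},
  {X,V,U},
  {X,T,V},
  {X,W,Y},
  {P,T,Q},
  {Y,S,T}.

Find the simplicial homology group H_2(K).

H_2 = 0.

We work with the vertex ordering P < Q < R < S < T < U < V < W < X < Y. The simplices of K, each written with vertices in increasing order, are:

  0-simplices (10): P, Q, R, S, T, U, V, W, X, Y
  1-simplices (30): PQ, PR, PS, PT, PU, PY, QS, QT, QV, RS, RT, RU, RW, RX, ST, SV, SW, SY, TV, TX, TY, UV, UW, UX, UY, VW, VX, WX, WY, XY
  2-simplices (20): PQS, PQT, PRT, PRU, PSY, PUY, QSV, QTV, RST, RSW, RUX, RWX, STY, SVW, TVX, TXY, UVW, UVX, UWY, WXY

Hence C_0 ≅ Z^10, C_1 ≅ Z^30, C_2 ≅ Z^20.

∂_1: C_1 → C_0 is given by ∂[p,q] = [q] − [p].
The 10×30 boundary matrix has rank 9 and Smith normal form diag(1,1,1,1,1,1,1,1,1).

Boundary ∂_2: C_2 → C_1 maps a triangle to the signed sum of its edges. For instance
  ∂PUY = UY − PY + PU,
  ∂UVW = VW − UW + UV.
The resulting 30×20 matrix has rank 20, and its Smith normal form has invariant factors (1,1,1,1,1,1,1,1,1,1,1,1,1,1,1,1,1,1,1,2).

Computing H_k = (kernel of ∂_k) / (image of ∂_{k+1}):

  H_2: rank ker ∂_2 − rank ∂_3 = (20 − 20) − 0 = 0, and there is no ∂_3, so H_2 = 0.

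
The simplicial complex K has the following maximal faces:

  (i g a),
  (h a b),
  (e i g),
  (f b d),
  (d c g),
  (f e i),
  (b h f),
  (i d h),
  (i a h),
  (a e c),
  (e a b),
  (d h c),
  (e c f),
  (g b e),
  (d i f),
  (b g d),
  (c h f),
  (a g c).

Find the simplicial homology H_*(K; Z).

We work with the vertex ordering a < b < c < d < e < f < g < h < i. The simplices of K, each written with vertices in increasing order, are:

  0-simplices (9): a, b, c, d, e, f, g, h, i
  1-simplices (27): ab, ac, ae, ag, ah, ai, bd, be, bf, bg, bh, cd, ce, cf, cg, ch, df, dg, dh, di, ef, eg, ei, fh, fi, gi, hi
  2-simplices (18): abe, abh, ace, acg, agi, ahi, bdf, bdg, beg, bfh, cdg, cdh, cef, cfh, dfi, dhi, efi, egi

Hence C_0 ≅ Z^9, C_1 ≅ Z^27, C_2 ≅ Z^18.

The boundary map ∂_1: C_1 → C_0 sends each edge [p,q] (with p < q) to q − p. For instance
  ∂bh = h − b.
The 9×27 boundary matrix has rank 8 and Smith normal form diag(1,1,1,1,1,1,1,1).

The boundary map ∂_2: C_2 → C_1 sends each 2-simplex [p,q,r] to [q,r] − [p,r] + [p,q]. For instance
  ∂efi = fi − ei + ef,
  ∂cdg = dg − cg + cd.
The resulting 27×18 matrix has rank 18, and its Smith normal form has invariant factors (1,1,1,1,1,1,1,1,1,1,1,1,1,1,1,1,1,2).

Computing H_k = (kernel of ∂_k) / (image of ∂_{k+1}):

  H_0: rank C_0 − rank ∂_1 = 9 − 8 = 1, and the invariant factors of ∂_1 are all 1, so H_0 ≅ Z.
  H_1: rank ker ∂_1 − rank ∂_2 = (27 − 8) − 18 = 1, and ∂_2 has invariant factor 2 > 1, so H_1 ≅ Z ⊕ Z/2.
  H_2: rank ker ∂_2 − rank ∂_3 = (18 − 18) − 0 = 0, and there is no ∂_3, so H_2 ≅ 0.

H_0 ≅ Z,  H_1 ≅ Z ⊕ Z/2,  H_2 = 0.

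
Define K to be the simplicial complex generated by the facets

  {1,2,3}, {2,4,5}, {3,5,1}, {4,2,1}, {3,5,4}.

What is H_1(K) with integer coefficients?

Order the vertices as 1 < 2 < 3 < 4 < 5. Listing each simplex with vertices in this order, K has dimension 2 with simplices:

  0-simplices (5): [1], [2], [3], [4], [5]
  1-simplices (10): [1,2], [1,3], [1,4], [1,5], [2,3], [2,4], [2,5], [3,4], [3,5], [4,5]
  2-simplices (5): [1,2,3], [1,2,4], [1,3,5], [2,4,5], [3,4,5]

so the chain groups are C_0 ≅ Z^5, C_1 ≅ Z^10, C_2 ≅ Z^5.

Boundary ∂_1: C_1 → C_0 is given by ∂[p,q] = [q] − [p]. For instance
  ∂[1,3] = [3] − [1].
The resulting 5×10 matrix has rank 4, and its Smith normal form has invariant factors (1,1,1,1).

∂_2: C_2 → C_1 acts by ∂[p,q,r] = [q,r] − [p,r] + [p,q]. For instance
  ∂[1,2,3] = [2,3] − [1,3] + [1,2],
  ∂[2,4,5] = [4,5] − [2,5] + [2,4].
The 10×5 boundary matrix has rank 5 and Smith normal form diag(1,1,1,1,1).

Reading off H_k = ker ∂_k / im ∂_{k+1}:

  H_1: rank ker ∂_1 − rank ∂_2 = (10 − 4) − 5 = 1, and the invariant factors of ∂_2 are all 1, so H_1 ≅ Z.

H_1 = Z.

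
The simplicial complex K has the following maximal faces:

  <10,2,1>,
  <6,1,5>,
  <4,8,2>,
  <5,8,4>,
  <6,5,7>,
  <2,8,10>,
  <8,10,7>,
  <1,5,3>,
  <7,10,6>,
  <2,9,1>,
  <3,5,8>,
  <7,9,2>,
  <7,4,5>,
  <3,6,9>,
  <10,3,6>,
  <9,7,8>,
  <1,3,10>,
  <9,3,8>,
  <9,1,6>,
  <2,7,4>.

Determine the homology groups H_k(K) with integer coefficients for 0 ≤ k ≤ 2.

H_0 ≅ Z,  H_1 ≅ Z ⊕ Z/2,  H_2 = 0.

Order the vertices as 1 < 2 < 3 < 4 < 5 < 6 < 7 < 8 < 9 < 10. Listing each simplex with vertices in this order, K has dimension 2 with simplices:

  0-simplices (10): [1], [2], [3], [4], [5], [6], [7], [8], [9], [10]
  1-simplices (30): (30 of them)
  2-simplices (20): (20 of them)

Hence C_0 ≅ Z^10, C_1 ≅ Z^30, C_2 ≅ Z^20.

The boundary map ∂_1: C_1 → C_0 maps an edge to its endpoints' difference, ∂[p,q] = q − p. For instance
  ∂[6,7] = [7] − [6].
The 10×30 boundary matrix has rank 9 and Smith normal form diag(1,1,1,1,1,1,1,1,1).

∂_2: C_2 → C_1 sends each 2-simplex [p,q,r] to [q,r] − [p,r] + [p,q]. For instance
  ∂[3,8,9] = [8,9] − [3,9] + [3,8],
  ∂[1,5,6] = [5,6] − [1,6] + [1,5].
The 30×20 boundary matrix has rank 20 and Smith normal form diag(1,1,1,1,1,1,1,1,1,1,1,1,1,1,1,1,1,1,1,2).

Computing H_k = (kernel of ∂_k) / (image of ∂_{k+1}):

  H_0: rank C_0 − rank ∂_1 = 10 − 9 = 1, and the invariant factors of ∂_1 are all 1, so H_0 ≅ Z.
  H_1: rank ker ∂_1 − rank ∂_2 = (30 − 9) − 20 = 1, and ∂_2 has invariant factor 2 > 1, so H_1 ≅ Z ⊕ Z/2.
  H_2: rank ker ∂_2 − rank ∂_3 = (20 − 20) − 0 = 0, and there is no ∂_3, so H_2 ≅ 0.

As a check, the Euler characteristic is 10 − 30 + 20 = 0, which agrees with 1 − 1 + 0 = 0.
(K is a triangulation of the Klein bottle.)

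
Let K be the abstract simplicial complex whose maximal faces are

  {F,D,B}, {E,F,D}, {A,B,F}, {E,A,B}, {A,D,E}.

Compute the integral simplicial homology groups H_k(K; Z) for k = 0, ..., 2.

H_0 = Z,  H_1 = Z,  H_2 = 0.

We work with the vertex ordering A < B < D < E < F. The simplices of K, each written with vertices in increasing order, are:

  0-simplices (5): A, B, D, E, F
  1-simplices (10): AB, AD, AE, AF, BD, BE, BF, DE, DF, EF
  2-simplices (5): ABE, ABF, ADE, BDF, DEF

Hence C_0 ≅ Z^5, C_1 ≅ Z^10, C_2 ≅ Z^5.

The boundary map ∂_1: C_1 → C_0 sends each edge [p,q] (with p < q) to q − p. For instance
  ∂DF = F − D.
The resulting 5×10 matrix has rank 4, and its Smith normal form has invariant factors (1,1,1,1).

Boundary ∂_2: C_2 → C_1 sends each 2-simplex [p,q,r] to [q,r] − [p,r] + [p,q]. For instance
  ∂ADE = DE − AE + AD,
  ∂BDF = DF − BF + BD.
This gives a 10×5 integer matrix of rank 5; reducing to Smith normal form yields diagonal entries (1,1,1,1,1).

Computing H_k = (kernel of ∂_k) / (image of ∂_{k+1}):

  H_0: rank C_0 − rank ∂_1 = 5 − 4 = 1, and the invariant factors of ∂_1 are all 1, so H_0 = Z.
  H_1: rank ker ∂_1 − rank ∂_2 = (10 − 4) − 5 = 1, and the invariant factors of ∂_2 are all 1, so H_1 = Z.
  H_2: rank ker ∂_2 − rank ∂_3 = (5 − 5) − 0 = 0, and there is no ∂_3, so H_2 = 0.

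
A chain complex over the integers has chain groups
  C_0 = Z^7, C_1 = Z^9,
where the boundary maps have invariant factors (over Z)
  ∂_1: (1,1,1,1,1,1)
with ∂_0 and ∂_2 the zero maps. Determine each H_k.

H_0: b_0 = 7 − 0 − 6 = 1; torsion from ∂_1 factors > 1: none. So H_0 ≅ Z.
H_1: b_1 = 9 − 6 − 0 = 3; torsion from ∂_2 factors > 1: none. So H_1 ≅ Z^3.

H_0 ≅ Z,  H_1 ≅ Z^3.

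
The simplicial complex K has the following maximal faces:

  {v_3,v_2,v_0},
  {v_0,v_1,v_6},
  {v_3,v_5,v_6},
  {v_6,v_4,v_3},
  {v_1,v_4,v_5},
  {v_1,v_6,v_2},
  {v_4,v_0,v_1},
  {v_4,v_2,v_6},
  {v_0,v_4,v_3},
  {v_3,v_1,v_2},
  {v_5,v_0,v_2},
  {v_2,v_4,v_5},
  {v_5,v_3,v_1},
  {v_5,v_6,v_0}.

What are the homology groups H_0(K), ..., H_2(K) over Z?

Fix the vertex order v_0 < v_1 < v_2 < v_3 < v_4 < v_5 < v_6 and write every simplex with vertices in increasing order. Then dim K = 2 and the simplices of K are:

  0-simplices (7): [v_0], [v_1], [v_2], [v_3], [v_4], [v_5], [v_6]
  1-simplices (21): (21 of them)
  2-simplices (14): (14 of them)

giving chain groups C_0 ≅ Z^7, C_1 ≅ Z^21, C_2 ≅ Z^14.

The boundary map ∂_1: C_1 → C_0 maps an edge to its endpoints' difference, ∂[p,q] = q − p. For instance
  ∂[v_0,v_1] = [v_1] − [v_0].
The 7×21 boundary matrix has rank 6 and Smith normal form diag(1,1,1,1,1,1).

The boundary map ∂_2: C_2 → C_1 acts by ∂[p,q,r] = [q,r] − [p,r] + [p,q]. For instance
  ∂[v_1,v_3,v_5] = [v_3,v_5] − [v_1,v_5] + [v_1,v_3],
  ∂[v_0,v_1,v_4] = [v_1,v_4] − [v_0,v_4] + [v_0,v_1].
This gives a 21×14 integer matrix of rank 13; reducing to Smith normal form yields diagonal entries (1,1,1,1,1,1,1,1,1,1,1,1,1).

Reading off H_k = ker ∂_k / im ∂_{k+1}:

  H_0: rank C_0 − rank ∂_1 = 7 − 6 = 1, and the invariant factors of ∂_1 are all 1, so H_0 = Z.
  H_1: rank ker ∂_1 − rank ∂_2 = (21 − 6) − 13 = 2, and the invariant factors of ∂_2 are all 1, so H_1 = Z^2.
  H_2: rank ker ∂_2 − rank ∂_3 = (14 − 13) − 0 = 1, and there is no ∂_3, so H_2 = Z.

(K is a triangulation of the torus T^2.)

H_0 = Z,  H_1 = Z^2,  H_2 = Z.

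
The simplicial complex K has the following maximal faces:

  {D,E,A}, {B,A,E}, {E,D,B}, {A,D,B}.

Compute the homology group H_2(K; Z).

Take the total order A < B < D < E on the vertex set. Then K (dimension 2) consists of the simplices:

  0-simplices (4): A, B, D, E
  1-simplices (6): AB, AD, AE, BD, BE, DE
  2-simplices (4): ABD, ABE, ADE, BDE

so the chain groups are C_0 ≅ Z^4, C_1 ≅ Z^6, C_2 ≅ Z^4.

The boundary map ∂_1: C_1 → C_0 is given by ∂[p,q] = [q] − [p]. For instance
  ∂AE = E − A.
The resulting 4×6 matrix has rank 3, and its Smith normal form has invariant factors (1,1,1).

Boundary ∂_2: C_2 → C_1 acts by ∂[p,q,r] = [q,r] − [p,r] + [p,q]. For instance
  ∂ABE = BE − AE + AB,
  ∂BDE = DE − BE + BD.
The resulting 6×4 matrix has rank 3, and its Smith normal form has invariant factors (1,1,1).

Reading off H_k = ker ∂_k / im ∂_{k+1}:

  H_2: rank ker ∂_2 − rank ∂_3 = (4 − 3) − 0 = 1, and there is no ∂_3, so H_2 ≅ Z.

H_2 ≅ Z.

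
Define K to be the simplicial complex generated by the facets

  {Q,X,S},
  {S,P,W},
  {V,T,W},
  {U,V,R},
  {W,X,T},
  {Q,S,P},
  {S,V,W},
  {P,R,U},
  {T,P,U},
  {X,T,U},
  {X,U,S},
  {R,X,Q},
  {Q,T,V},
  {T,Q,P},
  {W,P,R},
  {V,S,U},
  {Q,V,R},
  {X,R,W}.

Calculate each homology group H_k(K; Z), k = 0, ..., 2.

H_0 = Z,  H_1 = Z^2,  H_2 = Z.

Fix the vertex order P < Q < R < S < T < U < V < W < X and write every simplex with vertices in increasing order. Then dim K = 2 and the simplices of K are:

  0-simplices (9): P, Q, R, S, T, U, V, W, X
  1-simplices (27): PQ, PR, PS, PT, PU, PW, QR, QS, QT, QV, QX, RU, RV, RW, RX, SU, SV, SW, SX, TU, TV, TW, TX, UV, UX, VW, WX
  2-simplices (18): PQS, PQT, PRU, PRW, PSW, PTU, QRV, QRX, QSX, QTV, RUV, RWX, SUV, SUX, SVW, TUX, TVW, TWX

Hence C_0 ≅ Z^9, C_1 ≅ Z^27, C_2 ≅ Z^18.

The boundary map ∂_1: C_1 → C_0 is given by ∂[p,q] = [q] − [p]. For instance
  ∂RV = V − R.
The resulting 9×27 matrix has rank 8, and its Smith normal form has invariant factors (1,1,1,1,1,1,1,1).

The boundary map ∂_2: C_2 → C_1 sends each 2-simplex [p,q,r] to [q,r] − [p,r] + [p,q]. For instance
  ∂PQS = QS − PS + PQ,
  ∂PQT = QT − PT + PQ.
The resulting 27×18 matrix has rank 17, and its Smith normal form has invariant factors (1,1,1,1,1,1,1,1,1,1,1,1,1,1,1,1,1).

Computing H_k = (kernel of ∂_k) / (image of ∂_{k+1}):

  H_0: rank C_0 − rank ∂_1 = 9 − 8 = 1, and the invariant factors of ∂_1 are all 1, so H_0 = Z.
  H_1: rank ker ∂_1 − rank ∂_2 = (27 − 8) − 17 = 2, and the invariant factors of ∂_2 are all 1, so H_1 = Z^2.
  H_2: rank ker ∂_2 − rank ∂_3 = (18 − 17) − 0 = 1, and there is no ∂_3, so H_2 = Z.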